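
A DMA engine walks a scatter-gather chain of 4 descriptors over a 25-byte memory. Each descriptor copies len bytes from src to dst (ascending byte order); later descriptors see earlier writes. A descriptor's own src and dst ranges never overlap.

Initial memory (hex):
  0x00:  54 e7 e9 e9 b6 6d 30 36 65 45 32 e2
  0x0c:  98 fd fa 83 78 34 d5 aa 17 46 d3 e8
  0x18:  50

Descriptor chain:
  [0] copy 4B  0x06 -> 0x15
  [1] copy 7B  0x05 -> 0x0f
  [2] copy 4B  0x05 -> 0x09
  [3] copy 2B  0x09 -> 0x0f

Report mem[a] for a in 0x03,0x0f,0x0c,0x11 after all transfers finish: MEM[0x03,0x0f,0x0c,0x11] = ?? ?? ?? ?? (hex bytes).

MEM[0x03,0x0f,0x0c,0x11] = e9 6d 65 36

#0 dst[0x15+4] := {0x30,0x36,0x65,0x45}
#1 dst[0x0f+7] := {0x6d,0x30,0x36,0x65,0x45,0x32,0xe2}
#2 dst[0x09+4] := {0x6d,0x30,0x36,0x65}
#3 dst[0x0f+2] := {0x6d,0x30}
query mem[0x03]=0xe9, mem[0x0f]=0x6d, mem[0x0c]=0x65, mem[0x11]=0x36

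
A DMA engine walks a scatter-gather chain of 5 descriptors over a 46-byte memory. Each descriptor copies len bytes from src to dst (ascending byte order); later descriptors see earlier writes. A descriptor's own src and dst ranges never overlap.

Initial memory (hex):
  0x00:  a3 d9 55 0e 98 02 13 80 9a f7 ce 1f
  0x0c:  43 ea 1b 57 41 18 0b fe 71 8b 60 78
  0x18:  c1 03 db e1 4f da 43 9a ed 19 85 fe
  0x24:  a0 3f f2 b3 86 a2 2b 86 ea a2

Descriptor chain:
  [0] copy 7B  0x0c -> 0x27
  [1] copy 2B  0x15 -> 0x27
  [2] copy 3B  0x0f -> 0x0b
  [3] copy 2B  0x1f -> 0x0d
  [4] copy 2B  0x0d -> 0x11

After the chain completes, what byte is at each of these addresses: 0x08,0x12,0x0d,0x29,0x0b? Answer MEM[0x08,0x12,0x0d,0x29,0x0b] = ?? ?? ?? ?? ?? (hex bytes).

  after D0: wrote 7B at 0x27 = 43ea1b5741180b
  after D1: wrote 2B at 0x27 = 8b60
  after D2: wrote 3B at 0x0b = 574118
  after D3: wrote 2B at 0x0d = 9aed
  after D4: wrote 2B at 0x11 = 9aed
query mem[0x08]=0x9a, mem[0x12]=0xed, mem[0x0d]=0x9a, mem[0x29]=0x1b, mem[0x0b]=0x57

MEM[0x08,0x12,0x0d,0x29,0x0b] = 9a ed 9a 1b 57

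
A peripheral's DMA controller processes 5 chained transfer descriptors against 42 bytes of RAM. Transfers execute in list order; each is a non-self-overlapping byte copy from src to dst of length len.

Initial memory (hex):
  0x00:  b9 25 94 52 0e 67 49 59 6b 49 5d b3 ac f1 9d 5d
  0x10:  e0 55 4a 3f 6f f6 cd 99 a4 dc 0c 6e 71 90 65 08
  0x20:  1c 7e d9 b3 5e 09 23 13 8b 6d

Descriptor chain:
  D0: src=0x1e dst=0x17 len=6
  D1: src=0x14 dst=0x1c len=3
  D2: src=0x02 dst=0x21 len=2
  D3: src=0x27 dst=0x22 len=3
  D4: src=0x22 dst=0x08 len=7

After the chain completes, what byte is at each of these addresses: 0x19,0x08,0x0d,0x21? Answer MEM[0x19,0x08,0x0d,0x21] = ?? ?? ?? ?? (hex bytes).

  after D0: wrote 6B at 0x17 = 65081c7ed9b3
  after D1: wrote 3B at 0x1c = 6ff6cd
  after D2: wrote 2B at 0x21 = 9452
  after D3: wrote 3B at 0x22 = 138b6d
  after D4: wrote 7B at 0x08 = 138b6d0923138b
query mem[0x19]=0x1c, mem[0x08]=0x13, mem[0x0d]=0x13, mem[0x21]=0x94

MEM[0x19,0x08,0x0d,0x21] = 1c 13 13 94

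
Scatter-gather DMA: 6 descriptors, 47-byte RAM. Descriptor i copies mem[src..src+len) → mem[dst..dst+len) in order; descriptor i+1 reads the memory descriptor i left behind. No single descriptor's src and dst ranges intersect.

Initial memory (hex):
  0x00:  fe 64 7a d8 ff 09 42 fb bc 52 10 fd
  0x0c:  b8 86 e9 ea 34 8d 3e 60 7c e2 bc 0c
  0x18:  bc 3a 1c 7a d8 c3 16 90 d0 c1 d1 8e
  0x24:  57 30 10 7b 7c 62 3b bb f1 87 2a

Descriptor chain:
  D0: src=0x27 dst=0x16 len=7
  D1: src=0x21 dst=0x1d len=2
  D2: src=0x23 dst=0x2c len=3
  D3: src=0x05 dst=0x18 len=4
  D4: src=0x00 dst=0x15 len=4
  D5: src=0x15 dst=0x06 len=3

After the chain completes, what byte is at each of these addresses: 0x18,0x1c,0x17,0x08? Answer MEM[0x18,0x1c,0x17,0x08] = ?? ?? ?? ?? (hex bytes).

MEM[0x18,0x1c,0x17,0x08] = d8 87 7a 7a

D0: mem[0x16..0x1c] <- [7b 7c 62 3b bb f1 87]
D1: mem[0x1d..0x1e] <- [c1 d1]
D2: mem[0x2c..0x2e] <- [8e 57 30]
D3: mem[0x18..0x1b] <- [09 42 fb bc]
D4: mem[0x15..0x18] <- [fe 64 7a d8]
D5: mem[0x06..0x08] <- [fe 64 7a]
query mem[0x18]=0xd8, mem[0x1c]=0x87, mem[0x17]=0x7a, mem[0x08]=0x7a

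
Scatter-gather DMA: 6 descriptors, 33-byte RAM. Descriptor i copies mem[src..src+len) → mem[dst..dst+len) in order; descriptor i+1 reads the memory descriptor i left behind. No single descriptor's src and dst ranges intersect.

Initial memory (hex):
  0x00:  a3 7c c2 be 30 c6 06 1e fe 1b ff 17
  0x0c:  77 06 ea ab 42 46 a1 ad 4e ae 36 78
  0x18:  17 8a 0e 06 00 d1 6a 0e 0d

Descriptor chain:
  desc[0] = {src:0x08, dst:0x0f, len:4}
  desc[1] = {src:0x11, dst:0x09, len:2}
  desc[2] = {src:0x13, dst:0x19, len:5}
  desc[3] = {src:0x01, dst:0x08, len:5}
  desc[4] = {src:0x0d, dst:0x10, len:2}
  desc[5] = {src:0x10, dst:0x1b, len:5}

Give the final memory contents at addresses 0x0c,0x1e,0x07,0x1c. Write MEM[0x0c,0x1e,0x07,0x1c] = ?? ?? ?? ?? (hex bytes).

[0] 0x08->0x0f len=4 : fe 1b ff 17
[1] 0x11->0x09 len=2 : ff 17
[2] 0x13->0x19 len=5 : ad 4e ae 36 78
[3] 0x01->0x08 len=5 : 7c c2 be 30 c6
[4] 0x0d->0x10 len=2 : 06 ea
[5] 0x10->0x1b len=5 : 06 ea 17 ad 4e
query mem[0x0c]=0xc6, mem[0x1e]=0xad, mem[0x07]=0x1e, mem[0x1c]=0xea

MEM[0x0c,0x1e,0x07,0x1c] = c6 ad 1e ea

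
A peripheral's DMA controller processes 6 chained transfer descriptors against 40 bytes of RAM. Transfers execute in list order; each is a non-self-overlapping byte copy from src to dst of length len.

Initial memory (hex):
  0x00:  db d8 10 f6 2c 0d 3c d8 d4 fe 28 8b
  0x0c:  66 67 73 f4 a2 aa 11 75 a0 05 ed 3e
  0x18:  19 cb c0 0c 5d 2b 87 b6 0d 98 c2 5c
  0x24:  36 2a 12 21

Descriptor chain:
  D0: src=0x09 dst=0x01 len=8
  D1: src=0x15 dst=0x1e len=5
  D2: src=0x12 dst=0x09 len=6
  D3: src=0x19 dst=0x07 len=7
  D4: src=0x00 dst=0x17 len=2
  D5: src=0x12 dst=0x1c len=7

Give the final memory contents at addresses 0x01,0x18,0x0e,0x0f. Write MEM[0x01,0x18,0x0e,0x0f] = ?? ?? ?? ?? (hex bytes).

D0: mem[0x01..0x08] <- [fe 28 8b 66 67 73 f4 a2]
D1: mem[0x1e..0x22] <- [05 ed 3e 19 cb]
D2: mem[0x09..0x0e] <- [11 75 a0 05 ed 3e]
D3: mem[0x07..0x0d] <- [cb c0 0c 5d 2b 05 ed]
D4: mem[0x17..0x18] <- [db fe]
D5: mem[0x1c..0x22] <- [11 75 a0 05 ed db fe]
query mem[0x01]=0xfe, mem[0x18]=0xfe, mem[0x0e]=0x3e, mem[0x0f]=0xf4

MEM[0x01,0x18,0x0e,0x0f] = fe fe 3e f4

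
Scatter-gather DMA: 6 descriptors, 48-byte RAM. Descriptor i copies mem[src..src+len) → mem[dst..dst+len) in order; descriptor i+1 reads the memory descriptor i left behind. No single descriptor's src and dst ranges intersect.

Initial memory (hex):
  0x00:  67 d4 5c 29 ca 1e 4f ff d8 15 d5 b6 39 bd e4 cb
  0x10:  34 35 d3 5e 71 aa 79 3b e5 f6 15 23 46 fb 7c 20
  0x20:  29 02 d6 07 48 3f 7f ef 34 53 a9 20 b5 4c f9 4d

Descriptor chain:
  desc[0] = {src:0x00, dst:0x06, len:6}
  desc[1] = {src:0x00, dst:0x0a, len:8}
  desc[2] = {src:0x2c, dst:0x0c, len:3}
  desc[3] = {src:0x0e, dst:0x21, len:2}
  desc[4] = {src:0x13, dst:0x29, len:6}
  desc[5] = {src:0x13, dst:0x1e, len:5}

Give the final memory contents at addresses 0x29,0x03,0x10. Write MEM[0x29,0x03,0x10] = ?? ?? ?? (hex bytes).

MEM[0x29,0x03,0x10] = 5e 29 67

#0 dst[0x06+6] := {0x67,0xd4,0x5c,0x29,0xca,0x1e}
#1 dst[0x0a+8] := {0x67,0xd4,0x5c,0x29,0xca,0x1e,0x67,0xd4}
#2 dst[0x0c+3] := {0xb5,0x4c,0xf9}
#3 dst[0x21+2] := {0xf9,0x1e}
#4 dst[0x29+6] := {0x5e,0x71,0xaa,0x79,0x3b,0xe5}
#5 dst[0x1e+5] := {0x5e,0x71,0xaa,0x79,0x3b}
query mem[0x29]=0x5e, mem[0x03]=0x29, mem[0x10]=0x67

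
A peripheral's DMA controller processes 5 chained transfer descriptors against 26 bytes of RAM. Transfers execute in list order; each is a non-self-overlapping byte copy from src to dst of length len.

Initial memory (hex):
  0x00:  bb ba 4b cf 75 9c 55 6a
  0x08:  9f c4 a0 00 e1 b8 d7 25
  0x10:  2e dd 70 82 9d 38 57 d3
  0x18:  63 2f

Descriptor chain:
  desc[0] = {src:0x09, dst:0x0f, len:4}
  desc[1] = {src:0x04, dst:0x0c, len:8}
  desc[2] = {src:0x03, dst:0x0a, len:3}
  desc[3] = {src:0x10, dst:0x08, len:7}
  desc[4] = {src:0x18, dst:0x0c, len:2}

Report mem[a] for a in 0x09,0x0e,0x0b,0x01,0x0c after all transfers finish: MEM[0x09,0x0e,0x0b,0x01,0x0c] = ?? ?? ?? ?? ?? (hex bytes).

[0] 0x09->0x0f len=4 : c4 a0 00 e1
[1] 0x04->0x0c len=8 : 75 9c 55 6a 9f c4 a0 00
[2] 0x03->0x0a len=3 : cf 75 9c
[3] 0x10->0x08 len=7 : 9f c4 a0 00 9d 38 57
[4] 0x18->0x0c len=2 : 63 2f
query mem[0x09]=0xc4, mem[0x0e]=0x57, mem[0x0b]=0x00, mem[0x01]=0xba, mem[0x0c]=0x63

MEM[0x09,0x0e,0x0b,0x01,0x0c] = c4 57 00 ba 63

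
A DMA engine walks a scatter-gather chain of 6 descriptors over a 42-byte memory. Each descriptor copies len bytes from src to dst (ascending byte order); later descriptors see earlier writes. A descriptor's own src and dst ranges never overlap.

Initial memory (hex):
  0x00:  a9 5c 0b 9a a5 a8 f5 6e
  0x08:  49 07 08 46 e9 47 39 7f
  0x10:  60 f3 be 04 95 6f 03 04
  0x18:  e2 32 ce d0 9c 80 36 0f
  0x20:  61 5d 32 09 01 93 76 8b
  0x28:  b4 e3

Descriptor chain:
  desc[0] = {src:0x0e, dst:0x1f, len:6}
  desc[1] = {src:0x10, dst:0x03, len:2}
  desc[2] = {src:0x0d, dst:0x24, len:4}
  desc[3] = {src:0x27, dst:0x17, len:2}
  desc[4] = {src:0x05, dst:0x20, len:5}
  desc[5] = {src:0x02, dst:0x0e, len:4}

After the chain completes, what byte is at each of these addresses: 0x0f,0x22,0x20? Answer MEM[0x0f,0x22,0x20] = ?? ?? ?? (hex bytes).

MEM[0x0f,0x22,0x20] = 60 6e a8

#0 dst[0x1f+6] := {0x39,0x7f,0x60,0xf3,0xbe,0x04}
#1 dst[0x03+2] := {0x60,0xf3}
#2 dst[0x24+4] := {0x47,0x39,0x7f,0x60}
#3 dst[0x17+2] := {0x60,0xb4}
#4 dst[0x20+5] := {0xa8,0xf5,0x6e,0x49,0x07}
#5 dst[0x0e+4] := {0x0b,0x60,0xf3,0xa8}
query mem[0x0f]=0x60, mem[0x22]=0x6e, mem[0x20]=0xa8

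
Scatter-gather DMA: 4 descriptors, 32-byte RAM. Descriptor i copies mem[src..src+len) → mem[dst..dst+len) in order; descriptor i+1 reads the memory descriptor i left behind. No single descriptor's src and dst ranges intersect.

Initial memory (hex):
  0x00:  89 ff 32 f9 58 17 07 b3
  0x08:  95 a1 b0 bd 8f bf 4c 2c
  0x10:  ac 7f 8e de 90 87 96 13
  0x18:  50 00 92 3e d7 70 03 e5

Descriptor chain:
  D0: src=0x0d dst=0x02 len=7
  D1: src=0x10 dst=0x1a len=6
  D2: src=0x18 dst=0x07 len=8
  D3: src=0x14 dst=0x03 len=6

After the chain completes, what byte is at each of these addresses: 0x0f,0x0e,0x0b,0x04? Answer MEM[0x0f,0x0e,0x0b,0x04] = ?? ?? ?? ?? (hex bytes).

MEM[0x0f,0x0e,0x0b,0x04] = 2c 87 8e 87

#0 dst[0x02+7] := {0xbf,0x4c,0x2c,0xac,0x7f,0x8e,0xde}
#1 dst[0x1a+6] := {0xac,0x7f,0x8e,0xde,0x90,0x87}
#2 dst[0x07+8] := {0x50,0x00,0xac,0x7f,0x8e,0xde,0x90,0x87}
#3 dst[0x03+6] := {0x90,0x87,0x96,0x13,0x50,0x00}
query mem[0x0f]=0x2c, mem[0x0e]=0x87, mem[0x0b]=0x8e, mem[0x04]=0x87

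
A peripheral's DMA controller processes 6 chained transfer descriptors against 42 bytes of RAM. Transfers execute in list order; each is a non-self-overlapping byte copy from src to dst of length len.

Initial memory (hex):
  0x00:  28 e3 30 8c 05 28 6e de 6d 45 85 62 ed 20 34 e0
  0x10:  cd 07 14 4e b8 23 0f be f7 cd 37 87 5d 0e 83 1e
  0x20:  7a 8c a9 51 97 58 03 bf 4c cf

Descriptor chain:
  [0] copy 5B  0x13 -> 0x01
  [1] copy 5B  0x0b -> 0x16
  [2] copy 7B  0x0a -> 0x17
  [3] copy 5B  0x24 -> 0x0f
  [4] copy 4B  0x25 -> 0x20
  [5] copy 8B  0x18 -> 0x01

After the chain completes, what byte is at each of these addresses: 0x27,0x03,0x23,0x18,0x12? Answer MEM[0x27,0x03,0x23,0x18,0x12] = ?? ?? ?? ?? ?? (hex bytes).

D0: mem[0x01..0x05] <- [4e b8 23 0f be]
D1: mem[0x16..0x1a] <- [62 ed 20 34 e0]
D2: mem[0x17..0x1d] <- [85 62 ed 20 34 e0 cd]
D3: mem[0x0f..0x13] <- [97 58 03 bf 4c]
D4: mem[0x20..0x23] <- [58 03 bf 4c]
D5: mem[0x01..0x08] <- [62 ed 20 34 e0 cd 83 1e]
query mem[0x27]=0xbf, mem[0x03]=0x20, mem[0x23]=0x4c, mem[0x18]=0x62, mem[0x12]=0xbf

MEM[0x27,0x03,0x23,0x18,0x12] = bf 20 4c 62 bf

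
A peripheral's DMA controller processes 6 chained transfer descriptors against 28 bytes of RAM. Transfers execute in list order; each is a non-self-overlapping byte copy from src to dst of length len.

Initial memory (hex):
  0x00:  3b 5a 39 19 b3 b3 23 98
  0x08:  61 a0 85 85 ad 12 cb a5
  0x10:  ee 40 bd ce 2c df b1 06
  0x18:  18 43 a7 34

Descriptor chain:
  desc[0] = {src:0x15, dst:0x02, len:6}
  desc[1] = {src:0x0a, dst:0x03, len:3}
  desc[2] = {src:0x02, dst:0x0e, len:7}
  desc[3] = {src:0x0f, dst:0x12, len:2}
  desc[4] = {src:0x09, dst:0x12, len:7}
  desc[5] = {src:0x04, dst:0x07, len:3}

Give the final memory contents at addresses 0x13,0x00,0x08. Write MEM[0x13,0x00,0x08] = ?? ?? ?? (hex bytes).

D0: mem[0x02..0x07] <- [df b1 06 18 43 a7]
D1: mem[0x03..0x05] <- [85 85 ad]
D2: mem[0x0e..0x14] <- [df 85 85 ad 43 a7 61]
D3: mem[0x12..0x13] <- [85 85]
D4: mem[0x12..0x18] <- [a0 85 85 ad 12 df 85]
D5: mem[0x07..0x09] <- [85 ad 43]
query mem[0x13]=0x85, mem[0x00]=0x3b, mem[0x08]=0xad

MEM[0x13,0x00,0x08] = 85 3b ad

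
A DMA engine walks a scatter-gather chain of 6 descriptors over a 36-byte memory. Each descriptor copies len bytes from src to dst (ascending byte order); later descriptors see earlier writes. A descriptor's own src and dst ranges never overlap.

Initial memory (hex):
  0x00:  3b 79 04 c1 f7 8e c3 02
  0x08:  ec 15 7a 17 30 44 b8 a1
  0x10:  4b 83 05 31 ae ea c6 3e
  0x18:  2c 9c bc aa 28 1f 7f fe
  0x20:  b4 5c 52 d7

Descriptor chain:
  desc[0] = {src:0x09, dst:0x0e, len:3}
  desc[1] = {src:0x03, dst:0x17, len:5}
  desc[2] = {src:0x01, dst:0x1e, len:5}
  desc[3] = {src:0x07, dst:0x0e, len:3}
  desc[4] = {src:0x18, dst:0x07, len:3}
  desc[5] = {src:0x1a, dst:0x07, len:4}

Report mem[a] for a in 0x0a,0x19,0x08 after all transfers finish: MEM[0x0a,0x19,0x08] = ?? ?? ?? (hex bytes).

MEM[0x0a,0x19,0x08] = 1f 8e 02

[0] 0x09->0x0e len=3 : 15 7a 17
[1] 0x03->0x17 len=5 : c1 f7 8e c3 02
[2] 0x01->0x1e len=5 : 79 04 c1 f7 8e
[3] 0x07->0x0e len=3 : 02 ec 15
[4] 0x18->0x07 len=3 : f7 8e c3
[5] 0x1a->0x07 len=4 : c3 02 28 1f
query mem[0x0a]=0x1f, mem[0x19]=0x8e, mem[0x08]=0x02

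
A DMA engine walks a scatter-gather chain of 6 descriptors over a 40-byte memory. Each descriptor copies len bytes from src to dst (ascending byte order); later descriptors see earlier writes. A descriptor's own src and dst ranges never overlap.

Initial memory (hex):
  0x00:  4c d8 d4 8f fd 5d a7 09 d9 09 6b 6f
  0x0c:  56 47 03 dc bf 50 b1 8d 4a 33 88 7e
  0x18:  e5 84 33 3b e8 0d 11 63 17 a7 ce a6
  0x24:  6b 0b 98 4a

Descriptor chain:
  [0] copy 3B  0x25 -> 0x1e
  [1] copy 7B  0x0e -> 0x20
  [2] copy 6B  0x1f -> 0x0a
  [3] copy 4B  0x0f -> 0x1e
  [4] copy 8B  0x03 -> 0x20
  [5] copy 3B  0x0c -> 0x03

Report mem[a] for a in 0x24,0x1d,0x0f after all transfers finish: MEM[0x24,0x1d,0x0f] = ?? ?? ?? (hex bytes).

  after D0: wrote 3B at 0x1e = 0b984a
  after D1: wrote 7B at 0x20 = 03dcbf50b18d4a
  after D2: wrote 6B at 0x0a = 9803dcbf50b1
  after D3: wrote 4B at 0x1e = b1bf50b1
  after D4: wrote 8B at 0x20 = 8ffd5da709d90998
  after D5: wrote 3B at 0x03 = dcbf50
query mem[0x24]=0x09, mem[0x1d]=0x0d, mem[0x0f]=0xb1

MEM[0x24,0x1d,0x0f] = 09 0d b1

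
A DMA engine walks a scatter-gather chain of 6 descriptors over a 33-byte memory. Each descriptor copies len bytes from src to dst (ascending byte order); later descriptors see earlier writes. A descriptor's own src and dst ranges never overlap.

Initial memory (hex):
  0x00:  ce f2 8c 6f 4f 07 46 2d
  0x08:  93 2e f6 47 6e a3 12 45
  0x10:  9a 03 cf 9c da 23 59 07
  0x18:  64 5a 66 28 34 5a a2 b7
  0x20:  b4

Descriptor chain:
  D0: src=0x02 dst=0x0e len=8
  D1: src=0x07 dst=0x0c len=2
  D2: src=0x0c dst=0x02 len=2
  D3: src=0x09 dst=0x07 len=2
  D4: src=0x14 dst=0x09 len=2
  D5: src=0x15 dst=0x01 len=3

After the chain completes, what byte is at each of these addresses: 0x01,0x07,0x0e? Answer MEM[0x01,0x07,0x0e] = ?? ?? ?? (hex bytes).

MEM[0x01,0x07,0x0e] = 2e 2e 8c

D0: mem[0x0e..0x15] <- [8c 6f 4f 07 46 2d 93 2e]
D1: mem[0x0c..0x0d] <- [2d 93]
D2: mem[0x02..0x03] <- [2d 93]
D3: mem[0x07..0x08] <- [2e f6]
D4: mem[0x09..0x0a] <- [93 2e]
D5: mem[0x01..0x03] <- [2e 59 07]
query mem[0x01]=0x2e, mem[0x07]=0x2e, mem[0x0e]=0x8c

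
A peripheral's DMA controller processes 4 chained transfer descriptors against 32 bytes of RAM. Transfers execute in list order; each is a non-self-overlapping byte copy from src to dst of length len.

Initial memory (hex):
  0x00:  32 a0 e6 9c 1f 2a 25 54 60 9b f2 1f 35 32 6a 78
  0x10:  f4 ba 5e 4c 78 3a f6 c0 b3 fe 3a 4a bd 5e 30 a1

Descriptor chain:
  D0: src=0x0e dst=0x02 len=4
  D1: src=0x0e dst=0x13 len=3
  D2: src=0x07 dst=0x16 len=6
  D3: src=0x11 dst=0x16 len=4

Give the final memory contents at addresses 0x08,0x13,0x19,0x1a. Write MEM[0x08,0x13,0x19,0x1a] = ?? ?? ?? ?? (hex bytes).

  after D0: wrote 4B at 0x02 = 6a78f4ba
  after D1: wrote 3B at 0x13 = 6a78f4
  after D2: wrote 6B at 0x16 = 54609bf21f35
  after D3: wrote 4B at 0x16 = ba5e6a78
query mem[0x08]=0x60, mem[0x13]=0x6a, mem[0x19]=0x78, mem[0x1a]=0x1f

MEM[0x08,0x13,0x19,0x1a] = 60 6a 78 1f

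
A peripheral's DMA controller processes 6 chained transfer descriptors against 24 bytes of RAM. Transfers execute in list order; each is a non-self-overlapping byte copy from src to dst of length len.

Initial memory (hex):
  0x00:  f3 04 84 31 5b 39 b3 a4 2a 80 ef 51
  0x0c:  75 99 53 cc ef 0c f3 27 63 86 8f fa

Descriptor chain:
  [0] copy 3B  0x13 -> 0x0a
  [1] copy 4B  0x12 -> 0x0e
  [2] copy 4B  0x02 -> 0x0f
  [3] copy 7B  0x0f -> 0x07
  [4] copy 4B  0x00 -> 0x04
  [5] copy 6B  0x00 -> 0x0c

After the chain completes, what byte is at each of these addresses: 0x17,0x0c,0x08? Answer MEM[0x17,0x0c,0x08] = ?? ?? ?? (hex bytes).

MEM[0x17,0x0c,0x08] = fa f3 31

#0 dst[0x0a+3] := {0x27,0x63,0x86}
#1 dst[0x0e+4] := {0xf3,0x27,0x63,0x86}
#2 dst[0x0f+4] := {0x84,0x31,0x5b,0x39}
#3 dst[0x07+7] := {0x84,0x31,0x5b,0x39,0x27,0x63,0x86}
#4 dst[0x04+4] := {0xf3,0x04,0x84,0x31}
#5 dst[0x0c+6] := {0xf3,0x04,0x84,0x31,0xf3,0x04}
query mem[0x17]=0xfa, mem[0x0c]=0xf3, mem[0x08]=0x31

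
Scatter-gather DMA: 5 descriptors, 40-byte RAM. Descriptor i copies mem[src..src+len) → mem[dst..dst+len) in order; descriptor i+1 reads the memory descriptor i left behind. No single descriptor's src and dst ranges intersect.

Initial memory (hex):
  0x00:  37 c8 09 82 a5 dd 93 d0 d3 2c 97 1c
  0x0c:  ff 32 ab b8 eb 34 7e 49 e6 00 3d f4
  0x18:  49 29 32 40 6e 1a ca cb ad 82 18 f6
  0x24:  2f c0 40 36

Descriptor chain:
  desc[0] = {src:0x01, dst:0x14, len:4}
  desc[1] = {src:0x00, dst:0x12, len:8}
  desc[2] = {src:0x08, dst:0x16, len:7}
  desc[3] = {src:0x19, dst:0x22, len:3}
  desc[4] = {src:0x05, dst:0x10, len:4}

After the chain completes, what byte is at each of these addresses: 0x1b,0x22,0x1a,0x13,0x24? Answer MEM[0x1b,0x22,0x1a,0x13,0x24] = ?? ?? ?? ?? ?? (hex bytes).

  after D0: wrote 4B at 0x14 = c80982a5
  after D1: wrote 8B at 0x12 = 37c80982a5dd93d0
  after D2: wrote 7B at 0x16 = d32c971cff32ab
  after D3: wrote 3B at 0x22 = 1cff32
  after D4: wrote 4B at 0x10 = dd93d0d3
query mem[0x1b]=0x32, mem[0x22]=0x1c, mem[0x1a]=0xff, mem[0x13]=0xd3, mem[0x24]=0x32

MEM[0x1b,0x22,0x1a,0x13,0x24] = 32 1c ff d3 32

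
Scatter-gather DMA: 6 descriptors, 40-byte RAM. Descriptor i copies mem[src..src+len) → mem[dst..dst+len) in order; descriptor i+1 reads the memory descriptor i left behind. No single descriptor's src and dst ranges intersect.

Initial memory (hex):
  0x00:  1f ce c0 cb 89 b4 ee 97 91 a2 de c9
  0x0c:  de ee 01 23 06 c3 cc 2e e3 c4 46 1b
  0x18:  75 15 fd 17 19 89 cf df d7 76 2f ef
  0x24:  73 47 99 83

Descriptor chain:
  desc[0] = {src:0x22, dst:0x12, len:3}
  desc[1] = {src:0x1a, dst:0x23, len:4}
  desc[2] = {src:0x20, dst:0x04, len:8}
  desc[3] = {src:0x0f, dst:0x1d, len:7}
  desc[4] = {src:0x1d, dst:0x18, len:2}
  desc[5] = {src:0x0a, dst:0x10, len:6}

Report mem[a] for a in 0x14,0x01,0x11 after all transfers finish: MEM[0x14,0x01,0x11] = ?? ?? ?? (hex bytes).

[0] 0x22->0x12 len=3 : 2f ef 73
[1] 0x1a->0x23 len=4 : fd 17 19 89
[2] 0x20->0x04 len=8 : d7 76 2f fd 17 19 89 83
[3] 0x0f->0x1d len=7 : 23 06 c3 2f ef 73 c4
[4] 0x1d->0x18 len=2 : 23 06
[5] 0x0a->0x10 len=6 : 89 83 de ee 01 23
query mem[0x14]=0x01, mem[0x01]=0xce, mem[0x11]=0x83

MEM[0x14,0x01,0x11] = 01 ce 83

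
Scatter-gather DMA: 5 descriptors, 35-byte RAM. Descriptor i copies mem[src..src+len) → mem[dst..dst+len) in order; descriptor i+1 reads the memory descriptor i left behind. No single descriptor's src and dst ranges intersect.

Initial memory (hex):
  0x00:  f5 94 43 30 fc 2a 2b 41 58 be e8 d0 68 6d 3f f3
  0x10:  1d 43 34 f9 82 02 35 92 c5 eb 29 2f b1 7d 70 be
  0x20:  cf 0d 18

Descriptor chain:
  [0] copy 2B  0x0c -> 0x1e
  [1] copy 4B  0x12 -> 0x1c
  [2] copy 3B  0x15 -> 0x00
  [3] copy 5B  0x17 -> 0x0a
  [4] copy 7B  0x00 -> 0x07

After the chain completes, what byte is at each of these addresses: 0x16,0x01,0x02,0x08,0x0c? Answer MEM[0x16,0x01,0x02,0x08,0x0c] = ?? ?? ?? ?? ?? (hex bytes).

MEM[0x16,0x01,0x02,0x08,0x0c] = 35 35 92 35 2a

D0: mem[0x1e..0x1f] <- [68 6d]
D1: mem[0x1c..0x1f] <- [34 f9 82 02]
D2: mem[0x00..0x02] <- [02 35 92]
D3: mem[0x0a..0x0e] <- [92 c5 eb 29 2f]
D4: mem[0x07..0x0d] <- [02 35 92 30 fc 2a 2b]
query mem[0x16]=0x35, mem[0x01]=0x35, mem[0x02]=0x92, mem[0x08]=0x35, mem[0x0c]=0x2a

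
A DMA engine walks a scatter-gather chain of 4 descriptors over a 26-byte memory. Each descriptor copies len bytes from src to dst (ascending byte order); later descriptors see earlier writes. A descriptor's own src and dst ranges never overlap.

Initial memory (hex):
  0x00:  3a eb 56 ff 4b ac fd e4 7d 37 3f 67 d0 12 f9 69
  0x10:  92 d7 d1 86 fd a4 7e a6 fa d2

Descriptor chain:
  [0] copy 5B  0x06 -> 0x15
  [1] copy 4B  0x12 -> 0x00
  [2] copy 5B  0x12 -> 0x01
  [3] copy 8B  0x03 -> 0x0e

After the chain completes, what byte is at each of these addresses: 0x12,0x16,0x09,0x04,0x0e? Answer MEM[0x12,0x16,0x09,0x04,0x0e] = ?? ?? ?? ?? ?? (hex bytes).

MEM[0x12,0x16,0x09,0x04,0x0e] = e4 e4 37 fd fd

[0] 0x06->0x15 len=5 : fd e4 7d 37 3f
[1] 0x12->0x00 len=4 : d1 86 fd fd
[2] 0x12->0x01 len=5 : d1 86 fd fd e4
[3] 0x03->0x0e len=8 : fd fd e4 fd e4 7d 37 3f
query mem[0x12]=0xe4, mem[0x16]=0xe4, mem[0x09]=0x37, mem[0x04]=0xfd, mem[0x0e]=0xfd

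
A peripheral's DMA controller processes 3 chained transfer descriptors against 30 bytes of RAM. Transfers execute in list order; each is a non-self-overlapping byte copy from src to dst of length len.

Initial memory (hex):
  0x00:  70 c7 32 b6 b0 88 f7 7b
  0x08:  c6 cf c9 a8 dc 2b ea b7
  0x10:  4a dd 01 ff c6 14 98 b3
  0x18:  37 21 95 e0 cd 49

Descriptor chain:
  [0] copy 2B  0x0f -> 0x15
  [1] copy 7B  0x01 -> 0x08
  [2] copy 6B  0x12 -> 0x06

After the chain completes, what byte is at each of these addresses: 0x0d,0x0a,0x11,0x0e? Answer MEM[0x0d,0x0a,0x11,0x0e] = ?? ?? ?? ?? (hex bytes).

MEM[0x0d,0x0a,0x11,0x0e] = f7 4a dd 7b

  after D0: wrote 2B at 0x15 = b74a
  after D1: wrote 7B at 0x08 = c732b6b088f77b
  after D2: wrote 6B at 0x06 = 01ffc6b74ab3
query mem[0x0d]=0xf7, mem[0x0a]=0x4a, mem[0x11]=0xdd, mem[0x0e]=0x7b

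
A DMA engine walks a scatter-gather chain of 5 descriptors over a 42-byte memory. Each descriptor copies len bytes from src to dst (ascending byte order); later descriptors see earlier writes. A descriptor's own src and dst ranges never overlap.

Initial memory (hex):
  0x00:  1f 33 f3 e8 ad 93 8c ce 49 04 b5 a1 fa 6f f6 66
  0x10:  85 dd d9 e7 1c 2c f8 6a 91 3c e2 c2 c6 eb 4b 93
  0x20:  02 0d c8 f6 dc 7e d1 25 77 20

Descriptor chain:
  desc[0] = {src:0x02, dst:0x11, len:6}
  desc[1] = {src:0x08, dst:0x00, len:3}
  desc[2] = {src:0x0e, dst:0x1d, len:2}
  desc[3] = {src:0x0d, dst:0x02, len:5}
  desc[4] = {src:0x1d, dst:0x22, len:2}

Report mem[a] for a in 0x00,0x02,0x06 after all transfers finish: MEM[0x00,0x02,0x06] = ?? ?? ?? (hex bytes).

D0: mem[0x11..0x16] <- [f3 e8 ad 93 8c ce]
D1: mem[0x00..0x02] <- [49 04 b5]
D2: mem[0x1d..0x1e] <- [f6 66]
D3: mem[0x02..0x06] <- [6f f6 66 85 f3]
D4: mem[0x22..0x23] <- [f6 66]
query mem[0x00]=0x49, mem[0x02]=0x6f, mem[0x06]=0xf3

MEM[0x00,0x02,0x06] = 49 6f f3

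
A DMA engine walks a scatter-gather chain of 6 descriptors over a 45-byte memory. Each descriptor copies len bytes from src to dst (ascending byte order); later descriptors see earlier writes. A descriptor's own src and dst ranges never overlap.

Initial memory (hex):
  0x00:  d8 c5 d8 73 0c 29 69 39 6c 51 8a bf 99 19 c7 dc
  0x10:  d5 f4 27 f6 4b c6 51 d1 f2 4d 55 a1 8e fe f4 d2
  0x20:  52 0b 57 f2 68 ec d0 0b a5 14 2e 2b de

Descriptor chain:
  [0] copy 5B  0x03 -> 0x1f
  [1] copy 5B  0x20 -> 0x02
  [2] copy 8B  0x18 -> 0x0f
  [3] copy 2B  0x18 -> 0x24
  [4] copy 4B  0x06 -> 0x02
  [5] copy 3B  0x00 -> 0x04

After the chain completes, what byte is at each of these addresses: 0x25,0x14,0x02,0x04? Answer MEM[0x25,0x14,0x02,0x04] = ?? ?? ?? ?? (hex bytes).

[0] 0x03->0x1f len=5 : 73 0c 29 69 39
[1] 0x20->0x02 len=5 : 0c 29 69 39 68
[2] 0x18->0x0f len=8 : f2 4d 55 a1 8e fe f4 73
[3] 0x18->0x24 len=2 : f2 4d
[4] 0x06->0x02 len=4 : 68 39 6c 51
[5] 0x00->0x04 len=3 : d8 c5 68
query mem[0x25]=0x4d, mem[0x14]=0xfe, mem[0x02]=0x68, mem[0x04]=0xd8

MEM[0x25,0x14,0x02,0x04] = 4d fe 68 d8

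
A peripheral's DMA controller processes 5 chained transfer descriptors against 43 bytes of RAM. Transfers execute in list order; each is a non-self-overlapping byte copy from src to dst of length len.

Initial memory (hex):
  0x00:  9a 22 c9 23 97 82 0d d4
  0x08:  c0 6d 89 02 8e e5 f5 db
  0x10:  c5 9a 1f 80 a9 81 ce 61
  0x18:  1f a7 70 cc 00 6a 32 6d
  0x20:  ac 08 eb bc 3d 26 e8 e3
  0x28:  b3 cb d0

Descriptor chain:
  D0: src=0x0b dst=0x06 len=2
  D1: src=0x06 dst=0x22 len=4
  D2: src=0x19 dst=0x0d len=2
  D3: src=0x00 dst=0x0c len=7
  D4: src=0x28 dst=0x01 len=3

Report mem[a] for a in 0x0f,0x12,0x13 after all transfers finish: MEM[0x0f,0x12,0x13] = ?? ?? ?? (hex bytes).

D0: mem[0x06..0x07] <- [02 8e]
D1: mem[0x22..0x25] <- [02 8e c0 6d]
D2: mem[0x0d..0x0e] <- [a7 70]
D3: mem[0x0c..0x12] <- [9a 22 c9 23 97 82 02]
D4: mem[0x01..0x03] <- [b3 cb d0]
query mem[0x0f]=0x23, mem[0x12]=0x02, mem[0x13]=0x80

MEM[0x0f,0x12,0x13] = 23 02 80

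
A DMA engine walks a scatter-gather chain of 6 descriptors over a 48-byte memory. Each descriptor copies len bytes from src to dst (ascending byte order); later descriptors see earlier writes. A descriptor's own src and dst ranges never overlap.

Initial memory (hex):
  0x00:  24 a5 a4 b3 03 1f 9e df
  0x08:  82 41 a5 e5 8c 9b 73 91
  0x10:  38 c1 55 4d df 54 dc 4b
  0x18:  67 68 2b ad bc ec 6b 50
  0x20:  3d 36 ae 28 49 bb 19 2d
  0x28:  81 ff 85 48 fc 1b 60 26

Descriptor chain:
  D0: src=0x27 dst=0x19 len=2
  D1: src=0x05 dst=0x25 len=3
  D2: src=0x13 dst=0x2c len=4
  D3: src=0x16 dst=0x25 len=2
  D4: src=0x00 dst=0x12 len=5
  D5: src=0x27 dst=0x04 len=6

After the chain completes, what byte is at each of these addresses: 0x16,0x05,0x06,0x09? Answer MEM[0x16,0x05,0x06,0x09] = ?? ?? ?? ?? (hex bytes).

  after D0: wrote 2B at 0x19 = 2d81
  after D1: wrote 3B at 0x25 = 1f9edf
  after D2: wrote 4B at 0x2c = 4ddf54dc
  after D3: wrote 2B at 0x25 = dc4b
  after D4: wrote 5B at 0x12 = 24a5a4b303
  after D5: wrote 6B at 0x04 = df81ff85484d
query mem[0x16]=0x03, mem[0x05]=0x81, mem[0x06]=0xff, mem[0x09]=0x4d

MEM[0x16,0x05,0x06,0x09] = 03 81 ff 4d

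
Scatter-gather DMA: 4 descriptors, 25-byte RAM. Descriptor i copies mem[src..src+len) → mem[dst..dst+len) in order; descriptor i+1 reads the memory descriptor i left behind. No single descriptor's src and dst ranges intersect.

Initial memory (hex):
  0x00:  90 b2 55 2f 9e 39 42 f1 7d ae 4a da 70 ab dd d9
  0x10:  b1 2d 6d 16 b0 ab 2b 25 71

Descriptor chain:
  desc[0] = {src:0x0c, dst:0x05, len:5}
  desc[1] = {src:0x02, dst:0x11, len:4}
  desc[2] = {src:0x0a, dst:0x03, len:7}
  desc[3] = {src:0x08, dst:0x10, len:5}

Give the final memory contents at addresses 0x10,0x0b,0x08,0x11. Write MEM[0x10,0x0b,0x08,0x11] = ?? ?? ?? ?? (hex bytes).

D0: mem[0x05..0x09] <- [70 ab dd d9 b1]
D1: mem[0x11..0x14] <- [55 2f 9e 70]
D2: mem[0x03..0x09] <- [4a da 70 ab dd d9 b1]
D3: mem[0x10..0x14] <- [d9 b1 4a da 70]
query mem[0x10]=0xd9, mem[0x0b]=0xda, mem[0x08]=0xd9, mem[0x11]=0xb1

MEM[0x10,0x0b,0x08,0x11] = d9 da d9 b1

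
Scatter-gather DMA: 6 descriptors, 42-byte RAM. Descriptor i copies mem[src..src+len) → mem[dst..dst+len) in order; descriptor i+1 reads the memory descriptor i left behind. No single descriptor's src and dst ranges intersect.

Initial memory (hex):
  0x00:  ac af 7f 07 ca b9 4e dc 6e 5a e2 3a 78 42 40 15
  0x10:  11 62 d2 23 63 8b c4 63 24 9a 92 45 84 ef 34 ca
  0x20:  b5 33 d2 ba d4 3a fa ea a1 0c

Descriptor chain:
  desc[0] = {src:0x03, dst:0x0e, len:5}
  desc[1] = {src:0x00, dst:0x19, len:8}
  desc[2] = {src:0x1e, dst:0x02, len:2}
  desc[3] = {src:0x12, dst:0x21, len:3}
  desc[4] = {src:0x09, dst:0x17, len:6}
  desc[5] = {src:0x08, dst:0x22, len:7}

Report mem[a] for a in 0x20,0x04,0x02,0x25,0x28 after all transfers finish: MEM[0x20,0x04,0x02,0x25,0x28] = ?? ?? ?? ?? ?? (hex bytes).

MEM[0x20,0x04,0x02,0x25,0x28] = dc ca b9 3a 07

  after D0: wrote 5B at 0x0e = 07cab94edc
  after D1: wrote 8B at 0x19 = acaf7f07cab94edc
  after D2: wrote 2B at 0x02 = b94e
  after D3: wrote 3B at 0x21 = dc2363
  after D4: wrote 6B at 0x17 = 5ae23a784207
  after D5: wrote 7B at 0x22 = 6e5ae23a784207
query mem[0x20]=0xdc, mem[0x04]=0xca, mem[0x02]=0xb9, mem[0x25]=0x3a, mem[0x28]=0x07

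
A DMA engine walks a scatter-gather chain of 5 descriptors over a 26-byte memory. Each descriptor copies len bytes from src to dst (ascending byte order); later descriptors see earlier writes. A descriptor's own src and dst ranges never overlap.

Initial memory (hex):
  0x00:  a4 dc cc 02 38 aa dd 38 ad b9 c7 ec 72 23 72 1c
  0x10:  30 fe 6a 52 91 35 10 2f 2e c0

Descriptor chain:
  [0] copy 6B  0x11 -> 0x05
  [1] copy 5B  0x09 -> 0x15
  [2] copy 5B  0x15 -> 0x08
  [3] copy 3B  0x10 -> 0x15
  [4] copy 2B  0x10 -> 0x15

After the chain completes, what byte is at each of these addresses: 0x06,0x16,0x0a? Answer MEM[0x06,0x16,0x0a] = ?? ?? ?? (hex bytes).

MEM[0x06,0x16,0x0a] = 6a fe ec

#0 dst[0x05+6] := {0xfe,0x6a,0x52,0x91,0x35,0x10}
#1 dst[0x15+5] := {0x35,0x10,0xec,0x72,0x23}
#2 dst[0x08+5] := {0x35,0x10,0xec,0x72,0x23}
#3 dst[0x15+3] := {0x30,0xfe,0x6a}
#4 dst[0x15+2] := {0x30,0xfe}
query mem[0x06]=0x6a, mem[0x16]=0xfe, mem[0x0a]=0xec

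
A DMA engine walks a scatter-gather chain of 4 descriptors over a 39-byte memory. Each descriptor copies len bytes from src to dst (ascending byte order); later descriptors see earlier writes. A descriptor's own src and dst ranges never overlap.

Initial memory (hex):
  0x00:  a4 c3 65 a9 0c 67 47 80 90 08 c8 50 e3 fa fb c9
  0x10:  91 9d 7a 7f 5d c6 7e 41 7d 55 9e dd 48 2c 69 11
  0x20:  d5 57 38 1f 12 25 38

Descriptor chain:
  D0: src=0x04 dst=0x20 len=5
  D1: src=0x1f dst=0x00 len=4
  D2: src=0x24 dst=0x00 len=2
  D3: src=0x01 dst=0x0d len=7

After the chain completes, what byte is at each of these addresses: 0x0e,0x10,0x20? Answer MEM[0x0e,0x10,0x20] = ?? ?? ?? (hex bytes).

  after D0: wrote 5B at 0x20 = 0c67478090
  after D1: wrote 4B at 0x00 = 110c6747
  after D2: wrote 2B at 0x00 = 9025
  after D3: wrote 7B at 0x0d = 2567470c674780
query mem[0x0e]=0x67, mem[0x10]=0x0c, mem[0x20]=0x0c

MEM[0x0e,0x10,0x20] = 67 0c 0c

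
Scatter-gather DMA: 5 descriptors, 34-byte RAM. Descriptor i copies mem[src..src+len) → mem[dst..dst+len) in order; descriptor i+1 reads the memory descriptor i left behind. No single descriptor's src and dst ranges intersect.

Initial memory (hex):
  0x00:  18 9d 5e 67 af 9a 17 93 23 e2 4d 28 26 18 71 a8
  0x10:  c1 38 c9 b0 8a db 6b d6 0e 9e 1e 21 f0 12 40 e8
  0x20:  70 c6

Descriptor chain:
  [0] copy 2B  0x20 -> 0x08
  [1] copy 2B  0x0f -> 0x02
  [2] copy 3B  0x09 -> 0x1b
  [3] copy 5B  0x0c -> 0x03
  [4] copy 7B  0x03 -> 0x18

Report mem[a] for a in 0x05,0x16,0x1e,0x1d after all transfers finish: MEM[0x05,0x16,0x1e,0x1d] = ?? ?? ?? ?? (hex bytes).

MEM[0x05,0x16,0x1e,0x1d] = 71 6b c6 70

D0: mem[0x08..0x09] <- [70 c6]
D1: mem[0x02..0x03] <- [a8 c1]
D2: mem[0x1b..0x1d] <- [c6 4d 28]
D3: mem[0x03..0x07] <- [26 18 71 a8 c1]
D4: mem[0x18..0x1e] <- [26 18 71 a8 c1 70 c6]
query mem[0x05]=0x71, mem[0x16]=0x6b, mem[0x1e]=0xc6, mem[0x1d]=0x70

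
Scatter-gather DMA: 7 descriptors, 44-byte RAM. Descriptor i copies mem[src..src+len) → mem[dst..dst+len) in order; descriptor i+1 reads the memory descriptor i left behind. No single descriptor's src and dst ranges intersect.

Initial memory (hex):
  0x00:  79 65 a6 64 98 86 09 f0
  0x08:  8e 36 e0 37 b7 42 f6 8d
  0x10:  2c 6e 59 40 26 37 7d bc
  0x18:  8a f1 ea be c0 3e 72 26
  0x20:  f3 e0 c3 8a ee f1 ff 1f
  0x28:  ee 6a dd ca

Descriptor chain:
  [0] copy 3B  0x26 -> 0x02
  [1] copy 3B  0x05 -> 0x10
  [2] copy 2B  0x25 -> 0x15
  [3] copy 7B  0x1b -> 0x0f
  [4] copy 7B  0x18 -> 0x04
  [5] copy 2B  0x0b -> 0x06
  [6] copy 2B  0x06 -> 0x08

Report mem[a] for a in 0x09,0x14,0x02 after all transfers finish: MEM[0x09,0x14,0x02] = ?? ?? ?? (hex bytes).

  after D0: wrote 3B at 0x02 = ff1fee
  after D1: wrote 3B at 0x10 = 8609f0
  after D2: wrote 2B at 0x15 = f1ff
  after D3: wrote 7B at 0x0f = bec03e7226f3e0
  after D4: wrote 7B at 0x04 = 8af1eabec03e72
  after D5: wrote 2B at 0x06 = 37b7
  after D6: wrote 2B at 0x08 = 37b7
query mem[0x09]=0xb7, mem[0x14]=0xf3, mem[0x02]=0xff

MEM[0x09,0x14,0x02] = b7 f3 ff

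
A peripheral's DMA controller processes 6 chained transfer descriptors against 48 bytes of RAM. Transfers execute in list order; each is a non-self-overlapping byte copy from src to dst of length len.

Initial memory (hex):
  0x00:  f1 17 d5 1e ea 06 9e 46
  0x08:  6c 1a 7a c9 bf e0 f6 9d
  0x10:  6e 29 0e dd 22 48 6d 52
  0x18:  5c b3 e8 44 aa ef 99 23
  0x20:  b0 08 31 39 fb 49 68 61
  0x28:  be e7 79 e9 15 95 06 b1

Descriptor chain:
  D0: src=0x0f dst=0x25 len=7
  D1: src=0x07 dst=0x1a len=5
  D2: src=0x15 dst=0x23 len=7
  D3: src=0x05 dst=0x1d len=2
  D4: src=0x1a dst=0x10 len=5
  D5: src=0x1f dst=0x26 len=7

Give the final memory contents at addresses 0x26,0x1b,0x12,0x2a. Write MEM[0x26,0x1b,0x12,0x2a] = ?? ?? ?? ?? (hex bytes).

MEM[0x26,0x1b,0x12,0x2a] = 23 6c 1a 48

D0: mem[0x25..0x2b] <- [9d 6e 29 0e dd 22 48]
D1: mem[0x1a..0x1e] <- [46 6c 1a 7a c9]
D2: mem[0x23..0x29] <- [48 6d 52 5c b3 46 6c]
D3: mem[0x1d..0x1e] <- [06 9e]
D4: mem[0x10..0x14] <- [46 6c 1a 06 9e]
D5: mem[0x26..0x2c] <- [23 b0 08 31 48 6d 52]
query mem[0x26]=0x23, mem[0x1b]=0x6c, mem[0x12]=0x1a, mem[0x2a]=0x48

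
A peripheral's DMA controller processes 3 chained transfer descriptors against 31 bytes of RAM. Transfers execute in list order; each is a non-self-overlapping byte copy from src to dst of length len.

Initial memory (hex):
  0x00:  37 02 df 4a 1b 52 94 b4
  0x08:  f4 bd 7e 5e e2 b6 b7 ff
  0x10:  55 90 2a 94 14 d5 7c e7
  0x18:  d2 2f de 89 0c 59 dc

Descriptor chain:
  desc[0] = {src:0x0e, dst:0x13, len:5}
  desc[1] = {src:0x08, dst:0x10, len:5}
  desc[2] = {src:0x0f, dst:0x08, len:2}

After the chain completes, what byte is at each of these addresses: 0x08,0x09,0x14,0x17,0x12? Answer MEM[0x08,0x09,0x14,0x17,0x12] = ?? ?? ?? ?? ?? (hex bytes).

MEM[0x08,0x09,0x14,0x17,0x12] = ff f4 e2 2a 7e

D0: mem[0x13..0x17] <- [b7 ff 55 90 2a]
D1: mem[0x10..0x14] <- [f4 bd 7e 5e e2]
D2: mem[0x08..0x09] <- [ff f4]
query mem[0x08]=0xff, mem[0x09]=0xf4, mem[0x14]=0xe2, mem[0x17]=0x2a, mem[0x12]=0x7e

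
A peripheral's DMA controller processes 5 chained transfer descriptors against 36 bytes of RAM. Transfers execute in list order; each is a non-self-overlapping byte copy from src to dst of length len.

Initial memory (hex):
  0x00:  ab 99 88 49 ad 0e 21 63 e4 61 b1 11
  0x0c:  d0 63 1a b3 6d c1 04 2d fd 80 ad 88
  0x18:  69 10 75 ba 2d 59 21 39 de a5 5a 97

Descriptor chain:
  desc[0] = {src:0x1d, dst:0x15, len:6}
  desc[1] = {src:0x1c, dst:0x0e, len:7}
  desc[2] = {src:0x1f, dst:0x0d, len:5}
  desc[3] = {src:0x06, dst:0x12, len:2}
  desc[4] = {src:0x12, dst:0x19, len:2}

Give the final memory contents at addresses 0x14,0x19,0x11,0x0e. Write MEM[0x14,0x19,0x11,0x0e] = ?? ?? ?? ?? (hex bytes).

[0] 0x1d->0x15 len=6 : 59 21 39 de a5 5a
[1] 0x1c->0x0e len=7 : 2d 59 21 39 de a5 5a
[2] 0x1f->0x0d len=5 : 39 de a5 5a 97
[3] 0x06->0x12 len=2 : 21 63
[4] 0x12->0x19 len=2 : 21 63
query mem[0x14]=0x5a, mem[0x19]=0x21, mem[0x11]=0x97, mem[0x0e]=0xde

MEM[0x14,0x19,0x11,0x0e] = 5a 21 97 de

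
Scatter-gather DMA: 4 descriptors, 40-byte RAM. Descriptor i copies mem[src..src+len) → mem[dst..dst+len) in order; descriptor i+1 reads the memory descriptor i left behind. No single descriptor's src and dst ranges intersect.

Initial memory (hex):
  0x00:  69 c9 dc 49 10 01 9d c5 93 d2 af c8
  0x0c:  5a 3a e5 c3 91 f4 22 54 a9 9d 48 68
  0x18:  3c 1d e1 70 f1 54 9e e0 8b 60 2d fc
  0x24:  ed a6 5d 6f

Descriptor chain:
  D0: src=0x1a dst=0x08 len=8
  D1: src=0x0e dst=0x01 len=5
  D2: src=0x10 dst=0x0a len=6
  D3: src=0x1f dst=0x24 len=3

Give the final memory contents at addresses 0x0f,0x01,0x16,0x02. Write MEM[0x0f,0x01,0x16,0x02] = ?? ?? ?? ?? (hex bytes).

MEM[0x0f,0x01,0x16,0x02] = 9d 8b 48 60

[0] 0x1a->0x08 len=8 : e1 70 f1 54 9e e0 8b 60
[1] 0x0e->0x01 len=5 : 8b 60 91 f4 22
[2] 0x10->0x0a len=6 : 91 f4 22 54 a9 9d
[3] 0x1f->0x24 len=3 : e0 8b 60
query mem[0x0f]=0x9d, mem[0x01]=0x8b, mem[0x16]=0x48, mem[0x02]=0x60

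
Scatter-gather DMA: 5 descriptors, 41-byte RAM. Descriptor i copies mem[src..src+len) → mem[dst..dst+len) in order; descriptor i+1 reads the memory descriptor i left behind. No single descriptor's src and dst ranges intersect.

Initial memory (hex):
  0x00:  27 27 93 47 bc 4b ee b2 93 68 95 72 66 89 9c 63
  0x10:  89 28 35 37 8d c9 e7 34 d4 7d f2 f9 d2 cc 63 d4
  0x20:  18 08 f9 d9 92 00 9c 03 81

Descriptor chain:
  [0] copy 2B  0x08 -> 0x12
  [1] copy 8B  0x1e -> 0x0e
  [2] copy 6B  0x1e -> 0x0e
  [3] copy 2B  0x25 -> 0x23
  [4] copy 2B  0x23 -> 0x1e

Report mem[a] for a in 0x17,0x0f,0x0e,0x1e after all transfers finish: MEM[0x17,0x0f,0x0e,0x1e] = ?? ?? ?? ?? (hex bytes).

#0 dst[0x12+2] := {0x93,0x68}
#1 dst[0x0e+8] := {0x63,0xd4,0x18,0x08,0xf9,0xd9,0x92,0x00}
#2 dst[0x0e+6] := {0x63,0xd4,0x18,0x08,0xf9,0xd9}
#3 dst[0x23+2] := {0x00,0x9c}
#4 dst[0x1e+2] := {0x00,0x9c}
query mem[0x17]=0x34, mem[0x0f]=0xd4, mem[0x0e]=0x63, mem[0x1e]=0x00

MEM[0x17,0x0f,0x0e,0x1e] = 34 d4 63 00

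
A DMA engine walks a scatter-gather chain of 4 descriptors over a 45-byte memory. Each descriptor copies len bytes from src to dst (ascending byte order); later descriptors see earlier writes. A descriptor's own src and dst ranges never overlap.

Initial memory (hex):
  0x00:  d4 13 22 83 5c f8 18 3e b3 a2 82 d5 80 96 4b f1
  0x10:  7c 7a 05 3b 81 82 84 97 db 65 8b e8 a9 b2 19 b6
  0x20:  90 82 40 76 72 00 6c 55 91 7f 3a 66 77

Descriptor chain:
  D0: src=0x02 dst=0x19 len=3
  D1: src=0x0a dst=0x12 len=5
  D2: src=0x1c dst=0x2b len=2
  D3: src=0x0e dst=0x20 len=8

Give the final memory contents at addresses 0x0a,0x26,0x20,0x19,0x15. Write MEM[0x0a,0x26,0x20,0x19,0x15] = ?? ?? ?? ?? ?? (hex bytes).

D0: mem[0x19..0x1b] <- [22 83 5c]
D1: mem[0x12..0x16] <- [82 d5 80 96 4b]
D2: mem[0x2b..0x2c] <- [a9 b2]
D3: mem[0x20..0x27] <- [4b f1 7c 7a 82 d5 80 96]
query mem[0x0a]=0x82, mem[0x26]=0x80, mem[0x20]=0x4b, mem[0x19]=0x22, mem[0x15]=0x96

MEM[0x0a,0x26,0x20,0x19,0x15] = 82 80 4b 22 96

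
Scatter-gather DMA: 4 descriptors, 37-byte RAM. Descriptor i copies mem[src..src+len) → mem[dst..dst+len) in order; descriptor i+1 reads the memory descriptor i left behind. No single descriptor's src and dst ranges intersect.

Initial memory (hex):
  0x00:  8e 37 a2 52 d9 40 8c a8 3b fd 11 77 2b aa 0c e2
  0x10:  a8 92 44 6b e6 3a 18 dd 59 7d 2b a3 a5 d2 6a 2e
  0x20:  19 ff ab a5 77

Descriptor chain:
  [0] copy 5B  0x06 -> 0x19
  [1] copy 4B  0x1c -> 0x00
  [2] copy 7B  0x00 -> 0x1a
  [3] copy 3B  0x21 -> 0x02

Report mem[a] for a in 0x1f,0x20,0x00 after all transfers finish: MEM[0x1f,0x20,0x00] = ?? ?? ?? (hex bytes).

  after D0: wrote 5B at 0x19 = 8ca83bfd11
  after D1: wrote 4B at 0x00 = fd116a2e
  after D2: wrote 7B at 0x1a = fd116a2ed9408c
  after D3: wrote 3B at 0x02 = ffaba5
query mem[0x1f]=0x40, mem[0x20]=0x8c, mem[0x00]=0xfd

MEM[0x1f,0x20,0x00] = 40 8c fd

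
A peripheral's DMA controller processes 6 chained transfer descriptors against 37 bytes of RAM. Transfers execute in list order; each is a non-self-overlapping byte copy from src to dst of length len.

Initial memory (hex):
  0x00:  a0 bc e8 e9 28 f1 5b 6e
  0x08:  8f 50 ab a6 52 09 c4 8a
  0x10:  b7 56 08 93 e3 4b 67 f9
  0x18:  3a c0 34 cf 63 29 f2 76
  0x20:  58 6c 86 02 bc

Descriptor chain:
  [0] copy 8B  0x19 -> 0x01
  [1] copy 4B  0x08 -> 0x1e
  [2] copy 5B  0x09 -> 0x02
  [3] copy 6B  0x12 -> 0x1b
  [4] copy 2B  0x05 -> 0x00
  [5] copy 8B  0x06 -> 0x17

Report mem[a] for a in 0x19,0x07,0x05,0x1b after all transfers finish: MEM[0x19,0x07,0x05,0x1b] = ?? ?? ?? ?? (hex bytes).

  after D0: wrote 8B at 0x01 = c034cf6329f27658
  after D1: wrote 4B at 0x1e = 5850aba6
  after D2: wrote 5B at 0x02 = 50aba65209
  after D3: wrote 6B at 0x1b = 0893e34b67f9
  after D4: wrote 2B at 0x00 = 5209
  after D5: wrote 8B at 0x17 = 09765850aba65209
query mem[0x19]=0x58, mem[0x07]=0x76, mem[0x05]=0x52, mem[0x1b]=0xab

MEM[0x19,0x07,0x05,0x1b] = 58 76 52 ab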